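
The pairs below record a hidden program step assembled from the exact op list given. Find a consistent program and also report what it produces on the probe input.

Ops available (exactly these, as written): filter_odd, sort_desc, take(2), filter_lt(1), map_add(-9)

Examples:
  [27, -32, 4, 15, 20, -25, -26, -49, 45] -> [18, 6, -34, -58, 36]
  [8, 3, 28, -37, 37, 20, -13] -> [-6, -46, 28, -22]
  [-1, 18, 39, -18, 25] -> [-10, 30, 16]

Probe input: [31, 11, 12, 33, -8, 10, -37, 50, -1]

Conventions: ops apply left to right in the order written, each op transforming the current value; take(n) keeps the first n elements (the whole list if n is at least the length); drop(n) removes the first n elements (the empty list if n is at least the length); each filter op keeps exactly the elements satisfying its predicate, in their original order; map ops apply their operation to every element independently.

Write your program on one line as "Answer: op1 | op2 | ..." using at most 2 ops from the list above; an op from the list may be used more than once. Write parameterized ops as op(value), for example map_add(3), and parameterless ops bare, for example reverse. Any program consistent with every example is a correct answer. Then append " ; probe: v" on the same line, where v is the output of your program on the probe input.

filter_odd | map_add(-9) ; probe: [22, 2, 24, -46, -10]

Check, running the answer program on each example:
  [27, -32, 4, 15, 20, -25, -26, -49, 45] -> [27, 15, -25, -49, 45] -> [18, 6, -34, -58, 36]
  [8, 3, 28, -37, 37, 20, -13] -> [3, -37, 37, -13] -> [-6, -46, 28, -22]
  [-1, 18, 39, -18, 25] -> [-1, 39, 25] -> [-10, 30, 16]
  probe: [31, 11, 12, 33, -8, 10, -37, 50, -1] -> [31, 11, 33, -37, -1] -> [22, 2, 24, -46, -10]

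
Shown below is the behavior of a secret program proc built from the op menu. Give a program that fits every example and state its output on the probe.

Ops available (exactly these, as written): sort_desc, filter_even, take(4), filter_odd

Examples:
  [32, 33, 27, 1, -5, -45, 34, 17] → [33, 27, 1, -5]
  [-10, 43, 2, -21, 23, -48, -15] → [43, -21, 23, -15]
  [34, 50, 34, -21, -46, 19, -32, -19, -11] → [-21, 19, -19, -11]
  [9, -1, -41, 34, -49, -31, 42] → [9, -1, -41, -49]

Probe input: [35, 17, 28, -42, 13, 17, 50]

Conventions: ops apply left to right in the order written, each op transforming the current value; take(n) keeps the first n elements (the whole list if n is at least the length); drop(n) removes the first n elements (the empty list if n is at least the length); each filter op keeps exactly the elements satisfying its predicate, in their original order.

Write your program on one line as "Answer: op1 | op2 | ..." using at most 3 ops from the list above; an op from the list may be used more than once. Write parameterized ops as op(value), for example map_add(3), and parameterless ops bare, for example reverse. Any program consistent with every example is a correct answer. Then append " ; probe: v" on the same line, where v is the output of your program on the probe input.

filter_odd | take(4) ; probe: [35, 17, 13, 17]

Check, running the answer program on each example:
  [32, 33, 27, 1, -5, -45, 34, 17] -> [33, 27, 1, -5, -45, 17] -> [33, 27, 1, -5]
  [-10, 43, 2, -21, 23, -48, -15] -> [43, -21, 23, -15] -> [43, -21, 23, -15]
  [34, 50, 34, -21, -46, 19, -32, -19, -11] -> [-21, 19, -19, -11] -> [-21, 19, -19, -11]
  [9, -1, -41, 34, -49, -31, 42] -> [9, -1, -41, -49, -31] -> [9, -1, -41, -49]
  probe: [35, 17, 28, -42, 13, 17, 50] -> [35, 17, 13, 17] -> [35, 17, 13, 17]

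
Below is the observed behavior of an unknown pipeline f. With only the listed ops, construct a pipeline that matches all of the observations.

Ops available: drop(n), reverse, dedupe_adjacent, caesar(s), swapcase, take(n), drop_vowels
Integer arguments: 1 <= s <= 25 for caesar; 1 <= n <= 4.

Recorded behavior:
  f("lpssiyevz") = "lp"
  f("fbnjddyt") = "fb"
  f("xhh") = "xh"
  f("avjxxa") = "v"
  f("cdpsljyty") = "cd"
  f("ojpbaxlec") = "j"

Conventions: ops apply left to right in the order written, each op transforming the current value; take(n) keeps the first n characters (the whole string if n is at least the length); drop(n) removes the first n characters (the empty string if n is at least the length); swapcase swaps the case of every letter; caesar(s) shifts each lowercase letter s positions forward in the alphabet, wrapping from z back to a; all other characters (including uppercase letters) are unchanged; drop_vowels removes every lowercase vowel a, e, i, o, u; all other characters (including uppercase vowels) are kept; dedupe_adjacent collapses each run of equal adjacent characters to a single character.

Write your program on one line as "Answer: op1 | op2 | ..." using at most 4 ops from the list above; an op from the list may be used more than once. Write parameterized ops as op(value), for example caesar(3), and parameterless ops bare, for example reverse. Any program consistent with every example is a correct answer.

swapcase | take(2) | swapcase | drop_vowels

Check, running the answer program on each example:
  "lpssiyevz" -> "LPSSIYEVZ" -> "LP" -> "lp" -> "lp"
  "fbnjddyt" -> "FBNJDDYT" -> "FB" -> "fb" -> "fb"
  "xhh" -> "XHH" -> "XH" -> "xh" -> "xh"
  "avjxxa" -> "AVJXXA" -> "AV" -> "av" -> "v"
  "cdpsljyty" -> "CDPSLJYTY" -> "CD" -> "cd" -> "cd"
  "ojpbaxlec" -> "OJPBAXLEC" -> "OJ" -> "oj" -> "j"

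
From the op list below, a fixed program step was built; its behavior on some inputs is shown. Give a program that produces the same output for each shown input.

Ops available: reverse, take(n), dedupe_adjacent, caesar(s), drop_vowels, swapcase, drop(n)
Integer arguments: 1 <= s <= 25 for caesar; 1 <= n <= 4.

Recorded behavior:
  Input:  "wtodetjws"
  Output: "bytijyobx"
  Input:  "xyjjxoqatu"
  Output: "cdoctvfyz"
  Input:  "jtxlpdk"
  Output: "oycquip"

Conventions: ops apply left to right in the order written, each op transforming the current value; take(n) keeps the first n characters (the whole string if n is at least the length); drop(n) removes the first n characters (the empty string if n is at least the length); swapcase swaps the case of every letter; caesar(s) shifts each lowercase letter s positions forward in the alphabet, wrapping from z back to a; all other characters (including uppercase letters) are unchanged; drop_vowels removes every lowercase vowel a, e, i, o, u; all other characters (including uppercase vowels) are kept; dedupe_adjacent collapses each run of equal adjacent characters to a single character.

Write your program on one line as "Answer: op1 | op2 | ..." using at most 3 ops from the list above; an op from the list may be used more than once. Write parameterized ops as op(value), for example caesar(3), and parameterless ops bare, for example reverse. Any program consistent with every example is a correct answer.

caesar(5) | dedupe_adjacent

Check, running the answer program on each example:
  "wtodetjws" -> "bytijyobx" -> "bytijyobx"
  "xyjjxoqatu" -> "cdooctvfyz" -> "cdoctvfyz"
  "jtxlpdk" -> "oycquip" -> "oycquip"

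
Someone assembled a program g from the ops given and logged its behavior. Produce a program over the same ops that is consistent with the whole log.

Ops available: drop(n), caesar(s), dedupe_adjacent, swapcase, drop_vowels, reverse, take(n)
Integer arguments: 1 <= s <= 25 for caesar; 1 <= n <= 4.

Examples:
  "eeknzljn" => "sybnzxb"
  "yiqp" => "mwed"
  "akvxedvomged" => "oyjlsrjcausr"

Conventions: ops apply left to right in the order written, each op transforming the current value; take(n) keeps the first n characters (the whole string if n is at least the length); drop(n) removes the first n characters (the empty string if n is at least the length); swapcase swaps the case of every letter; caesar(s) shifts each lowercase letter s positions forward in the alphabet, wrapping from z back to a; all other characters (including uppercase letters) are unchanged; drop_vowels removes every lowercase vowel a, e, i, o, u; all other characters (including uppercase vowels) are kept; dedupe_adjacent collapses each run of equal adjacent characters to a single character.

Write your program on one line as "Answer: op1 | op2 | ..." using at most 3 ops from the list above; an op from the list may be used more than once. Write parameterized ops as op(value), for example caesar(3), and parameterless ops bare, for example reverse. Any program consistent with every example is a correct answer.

caesar(15) | dedupe_adjacent | caesar(25)

Check, running the answer program on each example:
  "eeknzljn" -> "ttzcoayc" -> "tzcoayc" -> "sybnzxb"
  "yiqp" -> "nxfe" -> "nxfe" -> "mwed"
  "akvxedvomged" -> "pzkmtskdbvts" -> "pzkmtskdbvts" -> "oyjlsrjcausr"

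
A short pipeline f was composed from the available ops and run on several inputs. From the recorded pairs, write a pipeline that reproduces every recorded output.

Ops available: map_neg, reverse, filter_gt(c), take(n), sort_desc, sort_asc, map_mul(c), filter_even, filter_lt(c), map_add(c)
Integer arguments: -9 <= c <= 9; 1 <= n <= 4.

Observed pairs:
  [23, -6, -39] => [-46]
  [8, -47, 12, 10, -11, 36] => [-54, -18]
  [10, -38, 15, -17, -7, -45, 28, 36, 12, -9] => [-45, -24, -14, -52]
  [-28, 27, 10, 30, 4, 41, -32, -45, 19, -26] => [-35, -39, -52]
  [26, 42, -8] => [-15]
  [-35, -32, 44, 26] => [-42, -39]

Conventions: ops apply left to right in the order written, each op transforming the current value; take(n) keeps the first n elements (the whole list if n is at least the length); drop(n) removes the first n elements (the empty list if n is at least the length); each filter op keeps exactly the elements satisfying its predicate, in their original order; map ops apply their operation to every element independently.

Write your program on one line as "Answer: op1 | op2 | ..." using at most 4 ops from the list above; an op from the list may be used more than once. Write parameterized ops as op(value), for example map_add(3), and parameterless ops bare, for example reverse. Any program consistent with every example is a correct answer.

filter_lt(6) | take(4) | filter_lt(-6) | map_add(-7)

Check, running the answer program on each example:
  [23, -6, -39] -> [-6, -39] -> [-6, -39] -> [-39] -> [-46]
  [8, -47, 12, 10, -11, 36] -> [-47, -11] -> [-47, -11] -> [-47, -11] -> [-54, -18]
  [10, -38, 15, -17, -7, -45, 28, 36, 12, -9] -> [-38, -17, -7, -45, -9] -> [-38, -17, -7, -45] -> [-38, -17, -7, -45] -> [-45, -24, -14, -52]
  [-28, 27, 10, 30, 4, 41, -32, -45, 19, -26] -> [-28, 4, -32, -45, -26] -> [-28, 4, -32, -45] -> [-28, -32, -45] -> [-35, -39, -52]
  [26, 42, -8] -> [-8] -> [-8] -> [-8] -> [-15]
  [-35, -32, 44, 26] -> [-35, -32] -> [-35, -32] -> [-35, -32] -> [-42, -39]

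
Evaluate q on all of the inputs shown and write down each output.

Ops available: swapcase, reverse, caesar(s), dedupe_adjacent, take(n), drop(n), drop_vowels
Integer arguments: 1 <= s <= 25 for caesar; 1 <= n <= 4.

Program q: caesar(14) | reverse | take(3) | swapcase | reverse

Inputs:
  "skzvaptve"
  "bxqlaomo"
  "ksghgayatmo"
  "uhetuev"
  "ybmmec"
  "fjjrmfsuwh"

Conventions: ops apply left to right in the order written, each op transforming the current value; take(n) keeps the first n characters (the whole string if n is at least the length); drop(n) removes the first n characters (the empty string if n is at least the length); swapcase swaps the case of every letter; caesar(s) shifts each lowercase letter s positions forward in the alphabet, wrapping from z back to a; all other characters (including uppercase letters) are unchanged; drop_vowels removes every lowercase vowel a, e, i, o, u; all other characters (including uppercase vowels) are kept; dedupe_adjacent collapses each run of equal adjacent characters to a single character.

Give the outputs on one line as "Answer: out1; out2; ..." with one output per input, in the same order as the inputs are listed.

Execution, op by op:
  "skzvaptve" -> "gynjodhjs" -> "sjhdojnyg" -> "sjh" -> "SJH" -> "HJS"
  "bxqlaomo" -> "plezocac" -> "cacozelp" -> "cac" -> "CAC" -> "CAC"
  "ksghgayatmo" -> "yguvuomohac" -> "cahomouvugy" -> "cah" -> "CAH" -> "HAC"
  "uhetuev" -> "ivshisj" -> "jsihsvi" -> "jsi" -> "JSI" -> "ISJ"
  "ybmmec" -> "mpaasq" -> "qsaapm" -> "qsa" -> "QSA" -> "ASQ"
  "fjjrmfsuwh" -> "txxfatgikv" -> "vkigtafxxt" -> "vki" -> "VKI" -> "IKV"

"HJS"; "CAC"; "HAC"; "ISJ"; "ASQ"; "IKV"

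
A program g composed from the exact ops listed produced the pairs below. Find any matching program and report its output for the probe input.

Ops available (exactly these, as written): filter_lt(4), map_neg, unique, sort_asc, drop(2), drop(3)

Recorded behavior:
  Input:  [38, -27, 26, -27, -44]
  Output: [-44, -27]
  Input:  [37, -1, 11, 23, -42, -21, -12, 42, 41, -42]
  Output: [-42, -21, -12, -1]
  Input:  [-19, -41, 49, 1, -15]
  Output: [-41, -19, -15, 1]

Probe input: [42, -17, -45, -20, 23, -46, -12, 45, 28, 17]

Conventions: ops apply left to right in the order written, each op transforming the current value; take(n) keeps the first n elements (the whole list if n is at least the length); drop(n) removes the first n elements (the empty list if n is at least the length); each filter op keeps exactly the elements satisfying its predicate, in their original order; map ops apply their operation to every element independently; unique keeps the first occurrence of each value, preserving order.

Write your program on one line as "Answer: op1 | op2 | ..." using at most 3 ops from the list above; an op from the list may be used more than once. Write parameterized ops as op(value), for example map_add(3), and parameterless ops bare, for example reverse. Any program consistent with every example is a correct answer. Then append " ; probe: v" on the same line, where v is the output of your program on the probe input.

sort_asc | unique | filter_lt(4) ; probe: [-46, -45, -20, -17, -12]

Check, running the answer program on each example:
  [38, -27, 26, -27, -44] -> [-44, -27, -27, 26, 38] -> [-44, -27, 26, 38] -> [-44, -27]
  [37, -1, 11, 23, -42, -21, -12, 42, 41, -42] -> [-42, -42, -21, -12, -1, 11, 23, 37, 41, 42] -> [-42, -21, -12, -1, 11, 23, 37, 41, 42] -> [-42, -21, -12, -1]
  [-19, -41, 49, 1, -15] -> [-41, -19, -15, 1, 49] -> [-41, -19, -15, 1, 49] -> [-41, -19, -15, 1]
  probe: [42, -17, -45, -20, 23, -46, -12, 45, 28, 17] -> [-46, -45, -20, -17, -12, 17, 23, 28, 42, 45] -> [-46, -45, -20, -17, -12, 17, 23, 28, 42, 45] -> [-46, -45, -20, -17, -12]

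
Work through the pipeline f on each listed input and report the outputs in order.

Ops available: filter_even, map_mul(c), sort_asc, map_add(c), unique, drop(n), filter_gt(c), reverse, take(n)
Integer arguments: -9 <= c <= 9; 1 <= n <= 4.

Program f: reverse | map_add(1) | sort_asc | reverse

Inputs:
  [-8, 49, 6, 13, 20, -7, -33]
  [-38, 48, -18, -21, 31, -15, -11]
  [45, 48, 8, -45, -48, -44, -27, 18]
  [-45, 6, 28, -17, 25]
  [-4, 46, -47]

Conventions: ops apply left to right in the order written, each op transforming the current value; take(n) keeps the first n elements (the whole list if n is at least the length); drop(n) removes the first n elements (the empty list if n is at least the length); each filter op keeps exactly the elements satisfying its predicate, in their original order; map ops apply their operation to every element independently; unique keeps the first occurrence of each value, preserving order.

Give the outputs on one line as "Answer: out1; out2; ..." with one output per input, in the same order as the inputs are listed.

[50, 21, 14, 7, -6, -7, -32]; [49, 32, -10, -14, -17, -20, -37]; [49, 46, 19, 9, -26, -43, -44, -47]; [29, 26, 7, -16, -44]; [47, -3, -46]

Execution, op by op:
  [-8, 49, 6, 13, 20, -7, -33] -> [-33, -7, 20, 13, 6, 49, -8] -> [-32, -6, 21, 14, 7, 50, -7] -> [-32, -7, -6, 7, 14, 21, 50] -> [50, 21, 14, 7, -6, -7, -32]
  [-38, 48, -18, -21, 31, -15, -11] -> [-11, -15, 31, -21, -18, 48, -38] -> [-10, -14, 32, -20, -17, 49, -37] -> [-37, -20, -17, -14, -10, 32, 49] -> [49, 32, -10, -14, -17, -20, -37]
  [45, 48, 8, -45, -48, -44, -27, 18] -> [18, -27, -44, -48, -45, 8, 48, 45] -> [19, -26, -43, -47, -44, 9, 49, 46] -> [-47, -44, -43, -26, 9, 19, 46, 49] -> [49, 46, 19, 9, -26, -43, -44, -47]
  [-45, 6, 28, -17, 25] -> [25, -17, 28, 6, -45] -> [26, -16, 29, 7, -44] -> [-44, -16, 7, 26, 29] -> [29, 26, 7, -16, -44]
  [-4, 46, -47] -> [-47, 46, -4] -> [-46, 47, -3] -> [-46, -3, 47] -> [47, -3, -46]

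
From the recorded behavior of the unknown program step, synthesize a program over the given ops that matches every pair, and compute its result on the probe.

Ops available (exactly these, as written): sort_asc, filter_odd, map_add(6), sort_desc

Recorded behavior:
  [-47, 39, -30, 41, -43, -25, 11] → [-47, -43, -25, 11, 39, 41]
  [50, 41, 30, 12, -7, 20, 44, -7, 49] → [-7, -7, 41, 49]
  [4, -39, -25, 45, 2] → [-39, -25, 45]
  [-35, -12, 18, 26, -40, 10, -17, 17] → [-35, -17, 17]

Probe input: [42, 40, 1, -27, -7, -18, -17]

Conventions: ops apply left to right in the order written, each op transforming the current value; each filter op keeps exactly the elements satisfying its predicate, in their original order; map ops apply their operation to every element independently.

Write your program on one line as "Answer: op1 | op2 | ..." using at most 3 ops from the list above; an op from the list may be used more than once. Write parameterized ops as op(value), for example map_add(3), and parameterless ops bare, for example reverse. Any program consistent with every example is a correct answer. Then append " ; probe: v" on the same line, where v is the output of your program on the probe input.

sort_asc | filter_odd ; probe: [-27, -17, -7, 1]

Check, running the answer program on each example:
  [-47, 39, -30, 41, -43, -25, 11] -> [-47, -43, -30, -25, 11, 39, 41] -> [-47, -43, -25, 11, 39, 41]
  [50, 41, 30, 12, -7, 20, 44, -7, 49] -> [-7, -7, 12, 20, 30, 41, 44, 49, 50] -> [-7, -7, 41, 49]
  [4, -39, -25, 45, 2] -> [-39, -25, 2, 4, 45] -> [-39, -25, 45]
  [-35, -12, 18, 26, -40, 10, -17, 17] -> [-40, -35, -17, -12, 10, 17, 18, 26] -> [-35, -17, 17]
  probe: [42, 40, 1, -27, -7, -18, -17] -> [-27, -18, -17, -7, 1, 40, 42] -> [-27, -17, -7, 1]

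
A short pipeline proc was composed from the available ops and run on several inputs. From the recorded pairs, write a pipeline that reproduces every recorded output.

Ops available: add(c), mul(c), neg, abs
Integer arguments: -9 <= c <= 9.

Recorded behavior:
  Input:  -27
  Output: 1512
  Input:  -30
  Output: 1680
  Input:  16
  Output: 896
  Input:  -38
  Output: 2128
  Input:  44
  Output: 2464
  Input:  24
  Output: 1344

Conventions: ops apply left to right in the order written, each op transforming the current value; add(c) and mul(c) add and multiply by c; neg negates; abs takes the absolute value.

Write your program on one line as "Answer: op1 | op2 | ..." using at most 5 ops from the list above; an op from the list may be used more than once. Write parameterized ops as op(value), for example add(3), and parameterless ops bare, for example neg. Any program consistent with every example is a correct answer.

neg | mul(8) | neg | mul(7) | abs

Check, running the answer program on each example:
  -27 -> 27 -> 216 -> -216 -> -1512 -> 1512
  -30 -> 30 -> 240 -> -240 -> -1680 -> 1680
  16 -> -16 -> -128 -> 128 -> 896 -> 896
  -38 -> 38 -> 304 -> -304 -> -2128 -> 2128
  44 -> -44 -> -352 -> 352 -> 2464 -> 2464
  24 -> -24 -> -192 -> 192 -> 1344 -> 1344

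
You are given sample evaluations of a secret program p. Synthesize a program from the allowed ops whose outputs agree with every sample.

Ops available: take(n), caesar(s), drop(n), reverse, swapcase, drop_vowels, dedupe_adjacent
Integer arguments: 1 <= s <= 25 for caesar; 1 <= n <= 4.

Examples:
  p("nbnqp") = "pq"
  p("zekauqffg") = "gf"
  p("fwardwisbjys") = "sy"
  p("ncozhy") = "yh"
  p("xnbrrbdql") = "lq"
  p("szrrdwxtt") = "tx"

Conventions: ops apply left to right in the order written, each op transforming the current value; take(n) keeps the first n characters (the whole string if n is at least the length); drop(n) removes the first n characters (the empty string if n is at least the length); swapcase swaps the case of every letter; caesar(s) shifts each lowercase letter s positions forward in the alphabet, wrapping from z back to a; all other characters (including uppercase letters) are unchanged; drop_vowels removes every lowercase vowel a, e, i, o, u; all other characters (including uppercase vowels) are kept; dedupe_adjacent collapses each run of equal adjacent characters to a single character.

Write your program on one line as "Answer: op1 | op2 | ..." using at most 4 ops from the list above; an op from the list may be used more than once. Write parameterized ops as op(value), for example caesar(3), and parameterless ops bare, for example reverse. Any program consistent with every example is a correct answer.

dedupe_adjacent | drop(3) | reverse | take(2)

Check, running the answer program on each example:
  "nbnqp" -> "nbnqp" -> "qp" -> "pq" -> "pq"
  "zekauqffg" -> "zekauqfg" -> "auqfg" -> "gfqua" -> "gf"
  "fwardwisbjys" -> "fwardwisbjys" -> "rdwisbjys" -> "syjbsiwdr" -> "sy"
  "ncozhy" -> "ncozhy" -> "zhy" -> "yhz" -> "yh"
  "xnbrrbdql" -> "xnbrbdql" -> "rbdql" -> "lqdbr" -> "lq"
  "szrrdwxtt" -> "szrdwxt" -> "dwxt" -> "txwd" -> "tx"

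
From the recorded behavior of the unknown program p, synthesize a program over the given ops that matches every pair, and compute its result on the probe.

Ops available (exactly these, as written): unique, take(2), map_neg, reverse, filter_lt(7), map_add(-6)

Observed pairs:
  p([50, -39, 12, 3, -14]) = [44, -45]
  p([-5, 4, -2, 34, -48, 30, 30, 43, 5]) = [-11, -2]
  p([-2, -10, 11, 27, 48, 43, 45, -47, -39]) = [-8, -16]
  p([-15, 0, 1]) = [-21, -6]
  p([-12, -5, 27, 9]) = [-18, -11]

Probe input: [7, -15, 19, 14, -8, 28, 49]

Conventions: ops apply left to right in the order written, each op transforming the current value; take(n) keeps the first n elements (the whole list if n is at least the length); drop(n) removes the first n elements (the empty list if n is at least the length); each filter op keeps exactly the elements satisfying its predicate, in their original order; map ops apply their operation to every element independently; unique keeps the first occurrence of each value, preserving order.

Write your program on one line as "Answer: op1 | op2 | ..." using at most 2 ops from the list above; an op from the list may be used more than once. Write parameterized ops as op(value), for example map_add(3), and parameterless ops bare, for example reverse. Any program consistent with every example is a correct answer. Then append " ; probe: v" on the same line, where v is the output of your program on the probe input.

map_add(-6) | take(2) ; probe: [1, -21]

Check, running the answer program on each example:
  [50, -39, 12, 3, -14] -> [44, -45, 6, -3, -20] -> [44, -45]
  [-5, 4, -2, 34, -48, 30, 30, 43, 5] -> [-11, -2, -8, 28, -54, 24, 24, 37, -1] -> [-11, -2]
  [-2, -10, 11, 27, 48, 43, 45, -47, -39] -> [-8, -16, 5, 21, 42, 37, 39, -53, -45] -> [-8, -16]
  [-15, 0, 1] -> [-21, -6, -5] -> [-21, -6]
  [-12, -5, 27, 9] -> [-18, -11, 21, 3] -> [-18, -11]
  probe: [7, -15, 19, 14, -8, 28, 49] -> [1, -21, 13, 8, -14, 22, 43] -> [1, -21]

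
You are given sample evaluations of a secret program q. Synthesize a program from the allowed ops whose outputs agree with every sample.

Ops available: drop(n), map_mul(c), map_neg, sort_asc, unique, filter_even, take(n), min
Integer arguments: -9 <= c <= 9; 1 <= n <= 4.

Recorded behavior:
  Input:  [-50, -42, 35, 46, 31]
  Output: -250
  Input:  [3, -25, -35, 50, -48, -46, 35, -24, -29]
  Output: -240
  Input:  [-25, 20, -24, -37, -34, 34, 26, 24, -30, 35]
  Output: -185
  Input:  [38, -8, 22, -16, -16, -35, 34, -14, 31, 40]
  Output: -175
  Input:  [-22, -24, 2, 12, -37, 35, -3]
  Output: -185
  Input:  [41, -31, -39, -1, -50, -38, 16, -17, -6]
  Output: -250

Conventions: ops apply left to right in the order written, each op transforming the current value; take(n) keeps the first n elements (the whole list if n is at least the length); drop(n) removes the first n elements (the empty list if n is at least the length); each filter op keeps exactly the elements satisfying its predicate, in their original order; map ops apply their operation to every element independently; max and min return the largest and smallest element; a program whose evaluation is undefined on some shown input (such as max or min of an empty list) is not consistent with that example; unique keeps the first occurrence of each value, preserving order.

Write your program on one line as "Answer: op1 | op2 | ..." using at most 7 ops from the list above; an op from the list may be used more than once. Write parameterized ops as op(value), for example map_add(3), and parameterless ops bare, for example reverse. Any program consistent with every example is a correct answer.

map_mul(5) | map_neg | sort_asc | drop(4) | map_neg | min

Check, running the answer program on each example:
  [-50, -42, 35, 46, 31] -> [-250, -210, 175, 230, 155] -> [250, 210, -175, -230, -155] -> [-230, -175, -155, 210, 250] -> [250] -> [-250] -> -250
  [3, -25, -35, 50, -48, -46, 35, -24, -29] -> [15, -125, -175, 250, -240, -230, 175, -120, -145] -> [-15, 125, 175, -250, 240, 230, -175, 120, 145] -> [-250, -175, -15, 120, 125, 145, 175, 230, 240] -> [125, 145, 175, 230, 240] -> [-125, -145, -175, -230, -240] -> -240
  [-25, 20, -24, -37, -34, 34, 26, 24, -30, 35] -> [-125, 100, -120, -185, -170, 170, 130, 120, -150, 175] -> [125, -100, 120, 185, 170, -170, -130, -120, 150, -175] -> [-175, -170, -130, -120, -100, 120, 125, 150, 170, 185] -> [-100, 120, 125, 150, 170, 185] -> [100, -120, -125, -150, -170, -185] -> -185
  [38, -8, 22, -16, -16, -35, 34, -14, 31, 40] -> [190, -40, 110, -80, -80, -175, 170, -70, 155, 200] -> [-190, 40, -110, 80, 80, 175, -170, 70, -155, -200] -> [-200, -190, -170, -155, -110, 40, 70, 80, 80, 175] -> [-110, 40, 70, 80, 80, 175] -> [110, -40, -70, -80, -80, -175] -> -175
  [-22, -24, 2, 12, -37, 35, -3] -> [-110, -120, 10, 60, -185, 175, -15] -> [110, 120, -10, -60, 185, -175, 15] -> [-175, -60, -10, 15, 110, 120, 185] -> [110, 120, 185] -> [-110, -120, -185] -> -185
  [41, -31, -39, -1, -50, -38, 16, -17, -6] -> [205, -155, -195, -5, -250, -190, 80, -85, -30] -> [-205, 155, 195, 5, 250, 190, -80, 85, 30] -> [-205, -80, 5, 30, 85, 155, 190, 195, 250] -> [85, 155, 190, 195, 250] -> [-85, -155, -190, -195, -250] -> -250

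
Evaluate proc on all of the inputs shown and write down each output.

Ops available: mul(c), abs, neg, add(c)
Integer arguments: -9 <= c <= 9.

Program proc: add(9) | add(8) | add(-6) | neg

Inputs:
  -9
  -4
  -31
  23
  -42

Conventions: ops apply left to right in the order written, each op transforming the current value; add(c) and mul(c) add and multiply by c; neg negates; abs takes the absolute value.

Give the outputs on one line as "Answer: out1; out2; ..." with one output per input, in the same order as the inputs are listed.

-2; -7; 20; -34; 31

Execution, op by op:
  -9 -> 0 -> 8 -> 2 -> -2
  -4 -> 5 -> 13 -> 7 -> -7
  -31 -> -22 -> -14 -> -20 -> 20
  23 -> 32 -> 40 -> 34 -> -34
  -42 -> -33 -> -25 -> -31 -> 31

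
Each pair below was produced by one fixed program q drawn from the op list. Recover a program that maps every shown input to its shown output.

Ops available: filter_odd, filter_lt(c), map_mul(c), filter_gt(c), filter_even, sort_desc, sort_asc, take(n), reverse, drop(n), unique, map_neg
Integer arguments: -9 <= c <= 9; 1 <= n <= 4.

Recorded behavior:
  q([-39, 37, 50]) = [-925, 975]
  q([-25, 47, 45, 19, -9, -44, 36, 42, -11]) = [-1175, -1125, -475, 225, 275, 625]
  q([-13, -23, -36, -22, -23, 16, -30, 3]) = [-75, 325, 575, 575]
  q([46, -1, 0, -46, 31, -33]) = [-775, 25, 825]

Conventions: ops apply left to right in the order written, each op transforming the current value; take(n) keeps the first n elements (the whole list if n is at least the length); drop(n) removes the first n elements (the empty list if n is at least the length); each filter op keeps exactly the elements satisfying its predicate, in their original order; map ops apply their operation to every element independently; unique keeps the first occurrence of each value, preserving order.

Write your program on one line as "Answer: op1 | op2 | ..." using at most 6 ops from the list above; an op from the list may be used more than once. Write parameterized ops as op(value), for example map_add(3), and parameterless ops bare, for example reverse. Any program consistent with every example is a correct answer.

map_mul(-5) | map_neg | map_mul(-5) | filter_odd | sort_asc

Check, running the answer program on each example:
  [-39, 37, 50] -> [195, -185, -250] -> [-195, 185, 250] -> [975, -925, -1250] -> [975, -925] -> [-925, 975]
  [-25, 47, 45, 19, -9, -44, 36, 42, -11] -> [125, -235, -225, -95, 45, 220, -180, -210, 55] -> [-125, 235, 225, 95, -45, -220, 180, 210, -55] -> [625, -1175, -1125, -475, 225, 1100, -900, -1050, 275] -> [625, -1175, -1125, -475, 225, 275] -> [-1175, -1125, -475, 225, 275, 625]
  [-13, -23, -36, -22, -23, 16, -30, 3] -> [65, 115, 180, 110, 115, -80, 150, -15] -> [-65, -115, -180, -110, -115, 80, -150, 15] -> [325, 575, 900, 550, 575, -400, 750, -75] -> [325, 575, 575, -75] -> [-75, 325, 575, 575]
  [46, -1, 0, -46, 31, -33] -> [-230, 5, 0, 230, -155, 165] -> [230, -5, 0, -230, 155, -165] -> [-1150, 25, 0, 1150, -775, 825] -> [25, -775, 825] -> [-775, 25, 825]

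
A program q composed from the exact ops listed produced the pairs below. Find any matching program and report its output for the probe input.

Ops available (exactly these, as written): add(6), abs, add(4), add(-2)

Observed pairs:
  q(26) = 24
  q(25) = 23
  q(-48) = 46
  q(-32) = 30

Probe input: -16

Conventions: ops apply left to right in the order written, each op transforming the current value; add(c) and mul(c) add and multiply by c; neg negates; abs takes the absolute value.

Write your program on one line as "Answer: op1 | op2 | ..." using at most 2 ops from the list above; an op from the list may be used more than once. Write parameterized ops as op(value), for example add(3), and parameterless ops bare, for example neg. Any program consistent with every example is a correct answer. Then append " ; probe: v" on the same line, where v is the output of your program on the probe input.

abs | add(-2) ; probe: 14

Check, running the answer program on each example:
  26 -> 26 -> 24
  25 -> 25 -> 23
  -48 -> 48 -> 46
  -32 -> 32 -> 30
  probe: -16 -> 16 -> 14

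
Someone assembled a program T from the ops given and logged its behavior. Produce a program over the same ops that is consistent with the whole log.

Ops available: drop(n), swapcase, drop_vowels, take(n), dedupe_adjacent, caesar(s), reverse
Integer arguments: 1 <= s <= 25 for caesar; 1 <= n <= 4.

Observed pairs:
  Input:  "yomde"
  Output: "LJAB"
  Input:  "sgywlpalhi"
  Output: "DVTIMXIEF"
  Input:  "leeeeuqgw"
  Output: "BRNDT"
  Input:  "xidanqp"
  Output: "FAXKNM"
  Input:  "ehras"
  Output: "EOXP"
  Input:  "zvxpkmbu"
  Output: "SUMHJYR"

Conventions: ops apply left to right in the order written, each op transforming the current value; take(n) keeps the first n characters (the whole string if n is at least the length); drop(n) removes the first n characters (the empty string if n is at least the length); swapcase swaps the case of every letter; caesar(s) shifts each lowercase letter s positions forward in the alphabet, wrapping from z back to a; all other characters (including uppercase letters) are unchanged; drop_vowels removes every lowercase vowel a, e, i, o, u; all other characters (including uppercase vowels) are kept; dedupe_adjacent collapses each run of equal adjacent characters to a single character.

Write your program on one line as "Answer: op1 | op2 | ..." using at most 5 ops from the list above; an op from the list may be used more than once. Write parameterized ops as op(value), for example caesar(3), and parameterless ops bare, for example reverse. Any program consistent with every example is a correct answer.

drop(1) | caesar(20) | dedupe_adjacent | caesar(3) | swapcase

Check, running the answer program on each example:
  "yomde" -> "omde" -> "igxy" -> "igxy" -> "ljab" -> "LJAB"
  "sgywlpalhi" -> "gywlpalhi" -> "asqfjufbc" -> "asqfjufbc" -> "dvtimxief" -> "DVTIMXIEF"
  "leeeeuqgw" -> "eeeeuqgw" -> "yyyyokaq" -> "yokaq" -> "brndt" -> "BRNDT"
  "xidanqp" -> "idanqp" -> "cxuhkj" -> "cxuhkj" -> "faxknm" -> "FAXKNM"
  "ehras" -> "hras" -> "blum" -> "blum" -> "eoxp" -> "EOXP"
  "zvxpkmbu" -> "vxpkmbu" -> "prjegvo" -> "prjegvo" -> "sumhjyr" -> "SUMHJYR"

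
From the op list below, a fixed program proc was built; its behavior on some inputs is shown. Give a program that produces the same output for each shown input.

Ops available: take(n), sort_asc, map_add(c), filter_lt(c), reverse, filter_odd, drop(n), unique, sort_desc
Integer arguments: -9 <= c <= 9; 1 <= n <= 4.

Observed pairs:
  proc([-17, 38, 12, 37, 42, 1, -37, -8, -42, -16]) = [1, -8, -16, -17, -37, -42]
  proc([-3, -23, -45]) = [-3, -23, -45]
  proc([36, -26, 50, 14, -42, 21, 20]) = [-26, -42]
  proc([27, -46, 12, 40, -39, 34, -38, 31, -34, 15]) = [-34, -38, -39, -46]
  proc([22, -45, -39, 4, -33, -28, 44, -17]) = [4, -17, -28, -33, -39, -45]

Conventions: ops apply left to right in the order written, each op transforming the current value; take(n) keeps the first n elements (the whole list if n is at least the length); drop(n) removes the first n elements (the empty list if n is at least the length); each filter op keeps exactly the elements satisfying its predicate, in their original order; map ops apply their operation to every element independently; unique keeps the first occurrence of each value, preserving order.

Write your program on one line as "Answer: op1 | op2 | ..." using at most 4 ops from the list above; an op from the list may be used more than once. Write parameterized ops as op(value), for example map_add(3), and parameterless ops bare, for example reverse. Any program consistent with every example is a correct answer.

filter_lt(6) | sort_asc | sort_desc

Check, running the answer program on each example:
  [-17, 38, 12, 37, 42, 1, -37, -8, -42, -16] -> [-17, 1, -37, -8, -42, -16] -> [-42, -37, -17, -16, -8, 1] -> [1, -8, -16, -17, -37, -42]
  [-3, -23, -45] -> [-3, -23, -45] -> [-45, -23, -3] -> [-3, -23, -45]
  [36, -26, 50, 14, -42, 21, 20] -> [-26, -42] -> [-42, -26] -> [-26, -42]
  [27, -46, 12, 40, -39, 34, -38, 31, -34, 15] -> [-46, -39, -38, -34] -> [-46, -39, -38, -34] -> [-34, -38, -39, -46]
  [22, -45, -39, 4, -33, -28, 44, -17] -> [-45, -39, 4, -33, -28, -17] -> [-45, -39, -33, -28, -17, 4] -> [4, -17, -28, -33, -39, -45]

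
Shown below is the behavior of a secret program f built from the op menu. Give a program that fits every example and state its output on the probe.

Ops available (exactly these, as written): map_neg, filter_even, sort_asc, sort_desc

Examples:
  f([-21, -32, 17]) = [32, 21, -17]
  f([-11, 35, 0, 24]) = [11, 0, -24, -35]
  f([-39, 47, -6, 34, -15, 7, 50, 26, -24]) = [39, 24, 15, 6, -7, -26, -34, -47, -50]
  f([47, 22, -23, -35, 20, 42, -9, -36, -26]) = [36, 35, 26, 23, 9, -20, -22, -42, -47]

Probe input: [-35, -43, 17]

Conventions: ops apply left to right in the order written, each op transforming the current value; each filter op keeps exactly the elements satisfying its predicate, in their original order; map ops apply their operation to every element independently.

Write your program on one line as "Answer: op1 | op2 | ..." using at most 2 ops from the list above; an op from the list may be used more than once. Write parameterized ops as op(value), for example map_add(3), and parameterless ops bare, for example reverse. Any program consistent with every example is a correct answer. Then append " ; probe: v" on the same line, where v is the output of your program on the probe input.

map_neg | sort_desc ; probe: [43, 35, -17]

Check, running the answer program on each example:
  [-21, -32, 17] -> [21, 32, -17] -> [32, 21, -17]
  [-11, 35, 0, 24] -> [11, -35, 0, -24] -> [11, 0, -24, -35]
  [-39, 47, -6, 34, -15, 7, 50, 26, -24] -> [39, -47, 6, -34, 15, -7, -50, -26, 24] -> [39, 24, 15, 6, -7, -26, -34, -47, -50]
  [47, 22, -23, -35, 20, 42, -9, -36, -26] -> [-47, -22, 23, 35, -20, -42, 9, 36, 26] -> [36, 35, 26, 23, 9, -20, -22, -42, -47]
  probe: [-35, -43, 17] -> [35, 43, -17] -> [43, 35, -17]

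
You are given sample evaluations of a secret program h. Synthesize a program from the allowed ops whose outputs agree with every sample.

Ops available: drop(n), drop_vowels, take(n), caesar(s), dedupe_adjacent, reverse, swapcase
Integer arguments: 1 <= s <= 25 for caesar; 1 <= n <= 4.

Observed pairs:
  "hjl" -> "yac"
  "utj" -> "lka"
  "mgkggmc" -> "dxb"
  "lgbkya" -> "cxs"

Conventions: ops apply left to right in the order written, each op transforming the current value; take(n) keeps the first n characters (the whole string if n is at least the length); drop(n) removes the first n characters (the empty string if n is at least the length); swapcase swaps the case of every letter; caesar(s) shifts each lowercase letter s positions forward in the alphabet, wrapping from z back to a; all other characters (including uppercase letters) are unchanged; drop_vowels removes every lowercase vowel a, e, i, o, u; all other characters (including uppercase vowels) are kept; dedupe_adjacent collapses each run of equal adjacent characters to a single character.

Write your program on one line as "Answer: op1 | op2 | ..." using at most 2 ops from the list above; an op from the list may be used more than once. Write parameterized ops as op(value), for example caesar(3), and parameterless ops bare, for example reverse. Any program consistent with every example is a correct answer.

take(3) | caesar(17)

Check, running the answer program on each example:
  "hjl" -> "hjl" -> "yac"
  "utj" -> "utj" -> "lka"
  "mgkggmc" -> "mgk" -> "dxb"
  "lgbkya" -> "lgb" -> "cxs"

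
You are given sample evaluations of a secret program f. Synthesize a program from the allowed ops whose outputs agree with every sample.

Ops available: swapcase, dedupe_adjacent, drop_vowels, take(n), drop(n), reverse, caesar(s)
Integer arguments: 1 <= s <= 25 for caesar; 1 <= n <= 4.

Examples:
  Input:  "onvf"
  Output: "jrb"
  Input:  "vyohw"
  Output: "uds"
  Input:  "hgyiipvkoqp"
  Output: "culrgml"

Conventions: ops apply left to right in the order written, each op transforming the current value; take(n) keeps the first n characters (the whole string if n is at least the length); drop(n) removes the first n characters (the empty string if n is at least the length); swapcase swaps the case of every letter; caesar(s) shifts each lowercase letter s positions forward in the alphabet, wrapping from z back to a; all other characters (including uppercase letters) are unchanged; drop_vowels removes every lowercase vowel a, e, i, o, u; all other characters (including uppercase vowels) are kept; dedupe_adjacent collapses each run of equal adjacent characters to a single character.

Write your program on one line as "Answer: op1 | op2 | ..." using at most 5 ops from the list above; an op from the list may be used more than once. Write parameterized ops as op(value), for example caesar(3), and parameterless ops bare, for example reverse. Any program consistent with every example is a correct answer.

dedupe_adjacent | drop(1) | drop_vowels | caesar(22)

Check, running the answer program on each example:
  "onvf" -> "onvf" -> "nvf" -> "nvf" -> "jrb"
  "vyohw" -> "vyohw" -> "yohw" -> "yhw" -> "uds"
  "hgyiipvkoqp" -> "hgyipvkoqp" -> "gyipvkoqp" -> "gypvkqp" -> "culrgml"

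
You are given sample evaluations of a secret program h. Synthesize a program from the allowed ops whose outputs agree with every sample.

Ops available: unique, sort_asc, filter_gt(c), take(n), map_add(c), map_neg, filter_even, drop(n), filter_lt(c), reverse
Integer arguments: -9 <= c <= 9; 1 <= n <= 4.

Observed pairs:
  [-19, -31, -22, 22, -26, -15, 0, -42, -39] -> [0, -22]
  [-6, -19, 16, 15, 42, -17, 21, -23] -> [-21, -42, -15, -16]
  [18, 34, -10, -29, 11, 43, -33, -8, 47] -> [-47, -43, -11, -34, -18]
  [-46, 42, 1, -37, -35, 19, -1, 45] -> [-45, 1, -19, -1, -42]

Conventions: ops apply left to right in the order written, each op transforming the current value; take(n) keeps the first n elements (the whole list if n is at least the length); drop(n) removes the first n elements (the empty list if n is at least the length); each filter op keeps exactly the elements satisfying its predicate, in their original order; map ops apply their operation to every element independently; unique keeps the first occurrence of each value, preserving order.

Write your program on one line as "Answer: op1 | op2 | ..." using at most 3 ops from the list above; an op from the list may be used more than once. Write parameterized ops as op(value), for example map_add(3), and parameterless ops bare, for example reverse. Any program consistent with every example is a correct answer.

map_neg | filter_lt(3) | reverse

Check, running the answer program on each example:
  [-19, -31, -22, 22, -26, -15, 0, -42, -39] -> [19, 31, 22, -22, 26, 15, 0, 42, 39] -> [-22, 0] -> [0, -22]
  [-6, -19, 16, 15, 42, -17, 21, -23] -> [6, 19, -16, -15, -42, 17, -21, 23] -> [-16, -15, -42, -21] -> [-21, -42, -15, -16]
  [18, 34, -10, -29, 11, 43, -33, -8, 47] -> [-18, -34, 10, 29, -11, -43, 33, 8, -47] -> [-18, -34, -11, -43, -47] -> [-47, -43, -11, -34, -18]
  [-46, 42, 1, -37, -35, 19, -1, 45] -> [46, -42, -1, 37, 35, -19, 1, -45] -> [-42, -1, -19, 1, -45] -> [-45, 1, -19, -1, -42]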